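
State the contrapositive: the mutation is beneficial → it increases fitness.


Original: If the mutation is beneficial, then it increases fitness
Contrapositive: If ¬Q, then ¬P
Negate Q: not (it increases fitness)
Negate P: not (the mutation is beneficial)

If not (it increases fitness), then not (the mutation is beneficial).


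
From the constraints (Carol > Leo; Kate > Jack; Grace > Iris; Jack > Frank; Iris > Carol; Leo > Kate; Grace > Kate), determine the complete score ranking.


Constraints: Carol > Leo; Kate > Jack; Grace > Iris; Jack > Frank; Iris > Carol; Leo > Kate; Grace > Kate
Method: at each step, the next-highest is the one remaining person who never appears on the smaller side of a constraint between remaining people.
  Step 1: remaining {Leo, Jack, Kate, Iris, Grace, Frank, Carol}; on the smaller side: {Leo, Jack, Kate, Iris, Frank, Carol} → Grace is next (Grace > Iris; Grace > Kate).
  Step 2: remaining {Leo, Jack, Kate, Iris, Frank, Carol}; on the smaller side: {Leo, Jack, Kate, Frank, Carol} → Iris is next (Iris > Carol).
  Step 3: remaining {Leo, Jack, Kate, Frank, Carol}; on the smaller side: {Leo, Jack, Kate, Frank} → Carol is next (Carol > Leo).
  Step 4: remaining {Leo, Jack, Kate, Frank}; on the smaller side: {Jack, Kate, Frank} → Leo is next (Leo > Kate).
  Step 5: remaining {Jack, Kate, Frank}; on the smaller side: {Jack, Frank} → Kate is next (Kate > Jack).
  Step 6: remaining {Jack, Frank}; on the smaller side: {Frank} → Jack is next (Jack > Frank).
  Step 7: only Frank remains → lowest.
Final ranking (highest to lowest):

Grace > Iris > Carol > Leo > Kate > Jack > Frank


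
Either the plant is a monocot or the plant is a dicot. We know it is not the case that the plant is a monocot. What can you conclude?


Disjunctive syllogism: P ∨ Q, ¬P ⊢ Q
Disjunction: the plant is a monocot ∨ the plant is a dicot
We know it is not the case that the plant is a monocot.
By disjunctive syllogism, the other disjunct must be true.

The plant is a dicot


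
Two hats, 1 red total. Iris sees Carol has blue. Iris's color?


Total red = 1, Carol = blue
Red accounted for: 0
Remaining for Iris: 1
Iris's hat is red.

red


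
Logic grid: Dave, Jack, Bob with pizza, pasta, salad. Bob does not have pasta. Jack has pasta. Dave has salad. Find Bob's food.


From clues:
  Dave → salad
  Jack → pasta
By elimination, Bob gets the remaining.

pizza


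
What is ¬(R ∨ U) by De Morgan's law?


De Morgan's law: ¬(P ∨ Q) ≡ ¬P ∧ ¬Q
¬(R ∨ U) = ¬R ∧ ¬U

¬R ∧ ¬U


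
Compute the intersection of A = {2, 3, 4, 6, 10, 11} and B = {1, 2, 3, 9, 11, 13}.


A = {2, 3, 4, 6, 10, 11}
B = {1, 2, 3, 9, 11, 13}
Operation: intersection
Elements in both: 2, 3, 11

{2, 3, 11}


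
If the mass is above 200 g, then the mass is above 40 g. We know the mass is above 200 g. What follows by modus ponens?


Modus ponens: P → Q, P ⊢ Q
P: the mass is above 200 g
Q: the mass is above 40 g
We have P → Q and P is true.
By modus ponens, Q must be true.

The mass is above 40 g


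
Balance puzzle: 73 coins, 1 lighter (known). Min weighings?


Each weighing has 3 outcomes (left heavy / balance / right heavy), so k weighings distinguish at most 3^k cases; splitting into three near-equal groups achieves this.
Need 3^k ≥ 73: 3^3 = 27 < 73 ≤ 3^4 = 81
k = ⌈log₃(73)⌉ = 4

4


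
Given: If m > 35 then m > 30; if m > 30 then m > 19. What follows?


Hypothetical syllogism: P → Q, Q → R ⊢ P → R
Premise 1: m > 35 → m > 30
Premise 2: m > 30 → m > 19
Chain the implications: the middle term (m > 30) links the two.
Conclusion: If m > 35, then m > 19.

If m > 35, then m > 19.


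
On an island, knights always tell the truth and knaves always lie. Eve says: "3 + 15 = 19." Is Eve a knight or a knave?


Statement: "3 + 15 = 19."
Actual: 3 + 15 = 18
Claimed: 19
Statement is FALSE → Eve lies → Knave

Knave


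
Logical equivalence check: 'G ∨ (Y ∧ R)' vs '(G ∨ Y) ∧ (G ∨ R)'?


Expression 1: G ∨ (Y ∧ R)
Expression 2: (G ∨ Y) ∧ (G ∨ R)
Truth table (G Y R | Expr1 Expr2):
  T T T |   T     T
  T T F |   T     T
  T F T |   T     T
  T F F |   T     T
  F T T |   T     T
  F T F |   F     F
  F F T |   F     F
  F F F |   F     F
All 8 rows agree, so the expressions are logically equivalent.

Yes


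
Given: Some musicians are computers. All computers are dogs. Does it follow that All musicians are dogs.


Premise 1: Some musicians are computers.
Premise 2: All computers are dogs.
Conclusion: All musicians are dogs.
Fallacy: illicit minor. The minor term (musicians) is distributed in the conclusion ('All musicians ...') but undistributed in its premise ('Some musicians are computers' doesn't cover all musicians).
Only 'Some musicians are dogs' follows, not 'All'.

Invalid


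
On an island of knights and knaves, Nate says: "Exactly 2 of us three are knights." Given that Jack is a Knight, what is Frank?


Nate claims exactly 2 knights among Nate, Jack, Frank.
Given: Jack is a Knight.

Case 1: Nate is a Knight (tells truth)
  Then exactly 2 of the three are knights.
  Counting Nate, Jack: 2 knight(s) so far. Need 0 more → Frank = Knave.
Case 2: Nate is a Knave (lies)
  Then the count is NOT 2.
  If Frank = Knight, count = 2 = 2 → claim would be true, contradicts lie.
  If Frank = Knave, count = 1 ≠ 2 → lie confirmed ✓

Frank is a Knave.

Knave


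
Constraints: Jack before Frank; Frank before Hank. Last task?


Constraints: Jack before Frank; Frank before Hank
The last task can have nothing scheduled after it, so it must never appear on the left of a 'before'.
Tasks appearing before some other task: Jack, Frank.
The only task not in that list is Hank → it is last.

Hank


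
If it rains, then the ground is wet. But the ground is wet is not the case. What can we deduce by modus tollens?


Modus tollens: P → Q, ¬Q ⊢ ¬P
P: it rains
Q: the ground is wet
We have P → Q and Q is false.
By modus tollens, P must be false.

It is not the case that it rains


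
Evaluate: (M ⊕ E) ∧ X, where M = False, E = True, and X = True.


M = False, E = True, X = True
Step 1: M ⊕ E = False XOR True = True
Step 2: True ∧ X = True AND True = True
XOR true when exactly one of M,E is true; then AND with X.

True


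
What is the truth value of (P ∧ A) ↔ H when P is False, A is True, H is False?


P = False, A = True, H = False
Step 1: P ∧ A = False AND True = False
Step 2: (False) ↔ H: true when both sides have same truth value.
Result: False ↔ False = True

True


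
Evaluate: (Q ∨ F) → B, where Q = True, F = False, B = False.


Q = True, F = False, B = False
Step 1: Q ∨ F = True OR False = True
Step 2: (True) → B: false only when antecedent=True and B=False.
Result: False

False


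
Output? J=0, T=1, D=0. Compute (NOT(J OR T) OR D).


J OR T = 1
NOT(1) = 0
0 OR 0 = 0

0


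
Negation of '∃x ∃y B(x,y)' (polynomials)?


Original: ∃x ∃y B(x,y)
Rule: ¬∀→∃, ¬∃→∀, negate predicate.
Negation: ∀x ∀y ¬B(x,y)

∀x ∀y ¬B(x,y)


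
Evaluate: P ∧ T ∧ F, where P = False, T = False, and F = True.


P = False, T = False, F = True
Step 1: P ∧ T = False AND False = False
Step 2: (False) ∧ F = (False) AND True = False
AND is true only when ALL operands are true.

False


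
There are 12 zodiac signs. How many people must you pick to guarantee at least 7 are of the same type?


Pigeonhole: to guarantee k in one of n categories, need (k-1)×n + 1.
k = 7, n = 12
Minimum = (7-1) × 12 + 1 = 6 × 12 + 1

73


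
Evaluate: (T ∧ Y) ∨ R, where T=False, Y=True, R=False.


T = False, Y = True, R = False
Expression: (T ∧ Y) ∨ R
Step 1: T ∧ Y = False AND True = False
Step 2: (False) ∨ R = False OR False = False

False


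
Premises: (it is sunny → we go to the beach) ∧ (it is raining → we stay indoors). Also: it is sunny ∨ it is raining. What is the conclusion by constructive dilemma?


Constructive dilemma: (P → Q) ∧ (R → S), P ∨ R ⊢ Q ∨ S
Premise 1: it is sunny → we go to the beach
Premise 2: it is raining → we stay indoors
Premise 3: it is sunny ∨ it is raining
Case 1: Assuming it is sunny, then by Premise 1, we go to the beach.
Case 2: Assuming it is raining, then by Premise 2, we stay indoors.
Since one of it is sunny or it is raining must hold, we get we go to the beach or we stay indoors.

We go to the beach or we stay indoors.


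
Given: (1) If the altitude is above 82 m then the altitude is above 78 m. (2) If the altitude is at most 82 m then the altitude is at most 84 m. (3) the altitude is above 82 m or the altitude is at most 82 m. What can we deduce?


Constructive dilemma: (P → Q) ∧ (R → S), P ∨ R ⊢ Q ∨ S
Premise 1: the altitude is above 82 m → the altitude is above 78 m
Premise 2: the altitude is at most 82 m → the altitude is at most 84 m
Premise 3: the altitude is above 82 m ∨ the altitude is at most 82 m
Case 1: Assuming the altitude is above 82 m, then by Premise 1, the altitude is above 78 m.
Case 2: Assuming the altitude is at most 82 m, then by Premise 2, the altitude is at most 84 m.
Since one of the altitude is above 82 m or the altitude is at most 82 m must hold, we get the altitude is above 78 m or the altitude is at most 84 m.

The altitude is above 78 m or the altitude is at most 84 m.


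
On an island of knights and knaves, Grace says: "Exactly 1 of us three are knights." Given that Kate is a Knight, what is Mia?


Grace claims exactly 1 knights among Grace, Kate, Mia.
Given: Kate is a Knight.

Case 1: Grace is a Knight (tells truth)
  Then exactly 1 of the three are knights.
  Counting Grace, Kate: 2 knight(s) so far. Need -1 more → impossible.
Case 2: Grace is a Knave (lies)
  Then the count is NOT 1.
  If Mia = Knave, count = 1 = 1 → claim would be true, contradicts lie.
  If Mia = Knight, count = 2 ≠ 1 → lie confirmed ✓

Mia is a Knight.

Knight


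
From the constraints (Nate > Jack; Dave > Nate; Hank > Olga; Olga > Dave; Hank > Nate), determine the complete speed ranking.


Constraints: Nate > Jack; Dave > Nate; Hank > Olga; Olga > Dave; Hank > Nate
Method: at each step, the next-highest is the one remaining person who never appears on the smaller side of a constraint between remaining people.
  Step 1: remaining {Jack, Dave, Nate, Olga, Hank}; on the smaller side: {Jack, Dave, Nate, Olga} → Hank is next (Hank > Olga; Hank > Nate).
  Step 2: remaining {Jack, Dave, Nate, Olga}; on the smaller side: {Jack, Dave, Nate} → Olga is next (Olga > Dave).
  Step 3: remaining {Jack, Dave, Nate}; on the smaller side: {Jack, Nate} → Dave is next (Dave > Nate).
  Step 4: remaining {Jack, Nate}; on the smaller side: {Jack} → Nate is next (Nate > Jack).
  Step 5: only Jack remains → lowest.
Final ranking (highest to lowest):

Hank > Olga > Dave > Nate > Jack


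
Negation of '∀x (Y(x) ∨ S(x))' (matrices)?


Original: ∀x (Y(x) ∨ S(x))
Rule: ¬∀→∃, ¬∃→∀, negate predicate.
Negation: ∃x (¬Y(x) ∧ ¬S(x))

∃x (¬Y(x) ∧ ¬S(x))


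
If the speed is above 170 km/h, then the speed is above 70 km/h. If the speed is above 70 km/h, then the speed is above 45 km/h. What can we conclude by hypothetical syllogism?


Hypothetical syllogism: P → Q, Q → R ⊢ P → R
Premise 1: the speed is above 170 km/h → the speed is above 70 km/h
Premise 2: the speed is above 70 km/h → the speed is above 45 km/h
Chain the implications: the middle term (the speed is above 70 km/h) links the two.
Conclusion: If the speed is above 170 km/h, then the speed is above 45 km/h.

If the speed is above 170 km/h, then the speed is above 45 km/h.


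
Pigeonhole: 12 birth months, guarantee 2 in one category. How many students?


Pigeonhole: to guarantee k in one of n categories, need (k-1)×n + 1.
k = 2, n = 12
Minimum = (2-1) × 12 + 1 = 1 × 12 + 1

13


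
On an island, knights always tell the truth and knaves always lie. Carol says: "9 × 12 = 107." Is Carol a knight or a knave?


Statement: "9 × 12 = 107."
Actual: 9 × 12 = 108
Claimed: 107
Statement is FALSE → Carol lies → Knave

Knave


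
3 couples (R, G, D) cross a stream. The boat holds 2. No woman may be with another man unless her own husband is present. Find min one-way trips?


Label couples R, G, D (H = husband, W = wife).
Counting alone: 6 people, the boat carries 2 and someone must bring it back, so each round trip nets at most +1 on the far side until the last crossing → at least 9 trips. The jealousy constraint makes 9 impossible; the shortest valid schedule has 11:
1. WR+WG →  (far: WR,WG; near: HR,HG,HD,WD)
2. WR ←       (far: WG; near: HR,HG,HD,WR,WD)
3. WR+WD →  (far: WR,WG,WD; near: HR,HG,HD)
4. WR ←       (far: WG,WD; near: HR,HG,HD,WR)
5. HG+HD →  (far: HG,WG,HD,WD; near: HR,WR)
6. HG+WG ←  (far: HD,WD; near: HR,WR,HG,WG)
7. HR+HG →  (far: HR,HG,HD,WD; near: WR,WG)
8. WD ←       (far: HR,HG,HD; near: WR,WG,WD)
9. WR+WG →  (far: HR,WR,HG,WG,HD; near: WD)
10. HD ←      (far: HR,WR,HG,WG; near: HD,WD)
11. HD+WD → (far: all six; near: empty)
In every state each wife is either with her husband or with no other man.
Minimum trips = 11

11


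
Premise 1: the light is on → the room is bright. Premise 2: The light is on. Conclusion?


Modus ponens: P → Q, P ⊢ Q
P: the light is on
Q: the room is bright
We have P → Q and P is true.
By modus ponens, Q must be true.

The room is bright


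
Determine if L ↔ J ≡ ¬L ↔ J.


Expression 1: L ↔ J
Expression 2: ¬L ↔ J
Truth table (L J | Expr1 Expr2):
  T T |   T     F   ← differ
  T F |   F     T   ← differ
  F T |   F     T   ← differ
  F F |   T     F   ← differ
Counterexample: L=T, J=T gives Expr1 = T but Expr2 = F, so the expressions are NOT logically equivalent.

No


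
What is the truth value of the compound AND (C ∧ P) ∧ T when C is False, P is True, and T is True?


C = False, P = True, T = True
Step 1: C ∧ P = False AND True = False
Step 2: False ∧ T = False AND True = False
AND is true only when ALL operands are true.

False


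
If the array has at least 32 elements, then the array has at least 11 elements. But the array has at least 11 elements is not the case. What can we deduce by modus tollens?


Modus tollens: P → Q, ¬Q ⊢ ¬P
P: the array has at least 32 elements
Q: the array has at least 11 elements
We have P → Q and Q is false.
By modus tollens, P must be false.

It is not the case that the array has at least 32 elements


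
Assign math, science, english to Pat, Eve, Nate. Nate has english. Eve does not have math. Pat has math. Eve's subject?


From clues:
  Nate → english
  Pat → math
By elimination, Eve gets the remaining.

science


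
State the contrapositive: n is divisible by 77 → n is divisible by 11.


Original: If n is divisible by 77, then n is divisible by 11
Contrapositive: If ¬Q, then ¬P
Negate Q: not (n is divisible by 11)
Negate P: not (n is divisible by 77)

If not (n is divisible by 11), then not (n is divisible by 77).


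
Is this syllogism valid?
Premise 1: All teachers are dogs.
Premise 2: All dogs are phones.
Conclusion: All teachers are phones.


Premise 1: All teachers are dogs.
Premise 2: All dogs are phones.
Conclusion: All teachers are phones.
Barbara syllogism (AAA-1): All A are B, All B are C → All A are C.
Middle term (dogs) distributed in premise 2.

Valid


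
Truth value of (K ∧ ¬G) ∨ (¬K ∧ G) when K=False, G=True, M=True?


K = False, G = True, M = True
Expression: (K ∧ ¬G) ∨ (¬K ∧ G)
Step 1: ¬G = NOT True = False
Step 2: K ∧ ¬G = False AND False = False
Step 3: ¬K = NOT False = True
Step 4: ¬K ∧ G = True AND True = True
Step 5: (False) ∨ (True) = False OR True = True

True


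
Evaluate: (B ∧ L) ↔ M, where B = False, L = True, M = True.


B = False, L = True, M = True
Step 1: B ∧ L = False AND True = False
Step 2: (False) ↔ M: true when both sides have same truth value.
Result: False ↔ True = False

False


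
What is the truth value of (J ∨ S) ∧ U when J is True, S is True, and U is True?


J = True, S = True, U = True
Step 1: J ∨ S = True OR True = True
Step 2: True ∧ U = True AND True = True
OR is true when at least one operand is true; AND requires both.

True


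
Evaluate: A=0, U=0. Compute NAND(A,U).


A AND U = 0
NOT(0) = 1

1


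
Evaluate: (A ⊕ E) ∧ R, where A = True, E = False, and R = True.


A = True, E = False, R = True
Step 1: A ⊕ E = True XOR False = True
Step 2: True ∧ R = True AND True = True
XOR true when exactly one of A,E is true; then AND with R.

True


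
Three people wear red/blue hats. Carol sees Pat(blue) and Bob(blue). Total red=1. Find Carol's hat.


Total red = 1, seen red = 0
Own red = 1 - 0 = 1
Carol's hat is red.

red


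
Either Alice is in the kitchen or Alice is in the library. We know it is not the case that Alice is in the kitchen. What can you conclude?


Disjunctive syllogism: P ∨ Q, ¬P ⊢ Q
Disjunction: Alice is in the kitchen ∨ Alice is in the library
We know it is not the case that Alice is in the kitchen.
By disjunctive syllogism, the other disjunct must be true.

Alice is in the library


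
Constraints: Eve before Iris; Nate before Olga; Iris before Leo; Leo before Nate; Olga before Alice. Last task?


Constraints: Eve before Iris; Nate before Olga; Iris before Leo; Leo before Nate; Olga before Alice
The last task can have nothing scheduled after it, so it must never appear on the left of a 'before'.
Tasks appearing before some other task: Eve, Nate, Iris, Leo, Olga.
The only task not in that list is Alice → it is last.

Alice


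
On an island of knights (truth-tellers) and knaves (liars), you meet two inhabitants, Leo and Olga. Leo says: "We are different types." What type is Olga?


Leo says: "We are different types."
Case 1: Leo is a Knight (truth-teller)
  Statement is true → they ARE different → Olga is a Knave
Case 2: Leo is a Knave (liar)
  Statement is false → they are NOT different → Olga is a Knave
In both cases, Olga is a Knave.

Knave


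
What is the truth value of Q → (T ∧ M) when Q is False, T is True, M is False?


Q = False, T = True, M = False
Step 1: T ∧ M = True AND False = False
Step 2: Q → (False): false only when Q=True and consequent=False.
Result: True

True


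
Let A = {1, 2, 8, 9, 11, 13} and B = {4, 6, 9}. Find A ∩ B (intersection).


A = {1, 2, 8, 9, 11, 13}
B = {4, 6, 9}
Operation: intersection
Elements in both: 9

{9}


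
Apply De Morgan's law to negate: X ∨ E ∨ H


De Morgan's law: ¬(P ∨ Q ∨ R) ≡ ¬P ∧ ¬Q ∧ ¬R
¬(X ∨ E ∨ H) = ¬X ∧ ¬E ∧ ¬H

¬X ∧ ¬E ∧ ¬H


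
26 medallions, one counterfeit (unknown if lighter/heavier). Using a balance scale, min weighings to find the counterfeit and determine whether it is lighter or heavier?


Let n = 26. 52 possibilities (n medallions × lighter/heavier); each weighing has 3 outcomes.
Bound for k weighings: say the first weighing puts j medallions on each pan. If it tips, the 2j weighed medallions remain suspects (each with a known direction) and k-1 weighings give 3^(k-1) outcomes; 3^(k-1) is odd, so 2j ≤ 3^(k-1) - 1. If it balances, the n - 2j unweighed medallions remain with direction unknown: 2(n - 2j) ≤ 3^(k-1) - 1 by the same parity argument. Adding, n ≤ (3^(k-1) - 1) + (3^(k-1) - 1)/2 = (3^k - 3)/2, and the classical three-group strategy achieves this (3 medallions in 2 weighings, 12 in 3, 39 in 4, 120 in 5).
So we need the smallest k with (3^k - 3)/2 ≥ 26.
k = 3: (3^3 - 3)/2 = 12 < 26 ✗
k = 4: (3^4 - 3)/2 = 39 ≥ 26 ✓

4


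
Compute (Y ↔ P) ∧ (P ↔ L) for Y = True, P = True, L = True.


Y = True, P = True, L = True
Step 1: Y ↔ P is true when Y and P have the same value. Result: True
Step 2: P ↔ L is true when P and L have the same value. Result: True
Step 3: True ∧ True = True

True


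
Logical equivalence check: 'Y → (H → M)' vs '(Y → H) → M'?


Expression 1: Y → (H → M)
Expression 2: (Y → H) → M
Truth table (Y H M | Expr1 Expr2):
  T T T |   T     T
  T T F |   F     F
  T F T |   T     T
  T F F |   T     T
  F T T |   T     T
  F T F |   T     F   ← differ
  F F T |   T     T
  F F F |   T     F   ← differ
Counterexample: Y=F, H=T, M=F gives Expr1 = T but Expr2 = F, so the expressions are NOT logically equivalent.

No


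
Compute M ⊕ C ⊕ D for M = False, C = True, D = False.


M = False, C = True, D = False
Step 1: M ⊕ C = False XOR True = True
Step 2: True ⊕ D = True XOR False = True
XOR is true when an odd number of operands are true.

True


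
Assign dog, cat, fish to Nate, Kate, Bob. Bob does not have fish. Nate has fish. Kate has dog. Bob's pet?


From clues:
  Nate → fish
  Kate → dog
By elimination, Bob gets the remaining.

cat


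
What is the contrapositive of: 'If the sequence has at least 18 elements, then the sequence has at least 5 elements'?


Original: If the sequence has at least 18 elements, then the sequence has at least 5 elements
Contrapositive: If ¬Q, then ¬P
Negate Q: not (the sequence has at least 5 elements)
Negate P: not (the sequence has at least 18 elements)

If not (the sequence has at least 5 elements), then not (the sequence has at least 18 elements).


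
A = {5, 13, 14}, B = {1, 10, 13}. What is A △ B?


A = {5, 13, 14}
B = {1, 10, 13}
Operation: symmetric difference
In A only: [5, 14], in B only: [1, 10]

{1, 5, 10, 14}


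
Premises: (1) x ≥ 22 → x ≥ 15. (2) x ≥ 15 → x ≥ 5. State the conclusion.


Hypothetical syllogism: P → Q, Q → R ⊢ P → R
Premise 1: x ≥ 22 → x ≥ 15
Premise 2: x ≥ 15 → x ≥ 5
Chain the implications: the middle term (x ≥ 15) links the two.
Conclusion: If x ≥ 22, then x ≥ 5.

If x ≥ 22, then x ≥ 5.


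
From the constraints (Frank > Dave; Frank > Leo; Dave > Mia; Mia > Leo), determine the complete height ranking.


Constraints: Frank > Dave; Frank > Leo; Dave > Mia; Mia > Leo
Method: at each step, the next-highest is the one remaining person who never appears on the smaller side of a constraint between remaining people.
  Step 1: remaining {Dave, Mia, Frank, Leo}; on the smaller side: {Dave, Mia, Leo} → Frank is next (Frank > Dave; Frank > Leo).
  Step 2: remaining {Dave, Mia, Leo}; on the smaller side: {Mia, Leo} → Dave is next (Dave > Mia).
  Step 3: remaining {Mia, Leo}; on the smaller side: {Leo} → Mia is next (Mia > Leo).
  Step 4: only Leo remains → lowest.
Final ranking (highest to lowest):

Frank > Dave > Mia > Leo


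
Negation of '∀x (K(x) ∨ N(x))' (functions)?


Original: ∀x (K(x) ∨ N(x))
Rule: ¬∀→∃, ¬∃→∀, negate predicate.
Negation: ∃x (¬K(x) ∧ ¬N(x))

∃x (¬K(x) ∧ ¬N(x))


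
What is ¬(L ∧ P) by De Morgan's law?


De Morgan's law: ¬(P ∧ Q) ≡ ¬P ∨ ¬Q
¬(L ∧ P) = ¬L ∨ ¬P

¬L ∨ ¬P


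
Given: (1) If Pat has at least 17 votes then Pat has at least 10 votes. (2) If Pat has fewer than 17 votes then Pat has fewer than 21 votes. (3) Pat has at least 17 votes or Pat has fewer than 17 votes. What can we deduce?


Constructive dilemma: (P → Q) ∧ (R → S), P ∨ R ⊢ Q ∨ S
Premise 1: Pat has at least 17 votes → Pat has at least 10 votes
Premise 2: Pat has fewer than 17 votes → Pat has fewer than 21 votes
Premise 3: Pat has at least 17 votes ∨ Pat has fewer than 17 votes
Case 1: Assuming Pat has at least 17 votes, then by Premise 1, Pat has at least 10 votes.
Case 2: Assuming Pat has fewer than 17 votes, then by Premise 2, Pat has fewer than 21 votes.
Since one of Pat has at least 17 votes or Pat has fewer than 17 votes must hold, we get Pat has at least 10 votes or Pat has fewer than 21 votes.

Pat has at least 10 votes or Pat has fewer than 21 votes.


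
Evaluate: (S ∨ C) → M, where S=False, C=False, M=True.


S = False, C = False, M = True
Expression: (S ∨ C) → M
Step 1: S ∨ C = False OR False = False
Step 2: (False) → M = False → True (false only if antecedent True and consequent False) = True

True


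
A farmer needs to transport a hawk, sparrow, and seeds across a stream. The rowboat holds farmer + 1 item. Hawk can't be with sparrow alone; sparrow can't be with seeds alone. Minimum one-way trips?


1. farmer+sparrow → 2. farmer ← 3. farmer+hawk → 4. farmer+sparrow ← 5. farmer+seeds → 6. farmer ← 7. farmer+sparrow →
Minimum trips = 7

7


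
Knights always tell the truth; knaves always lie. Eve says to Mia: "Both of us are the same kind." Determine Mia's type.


Eve says: "Both of us are the same kind."
Case 1: Eve is a Knight (truth-teller)
  Statement is true → they ARE the same → Mia is also a Knight
Case 2: Eve is a Knave (liar)
  Statement is false → they are NOT the same → Mia is a Knight
In both cases, Mia is a Knight.

Knight


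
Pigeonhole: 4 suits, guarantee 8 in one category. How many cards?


Pigeonhole: to guarantee k in one of n categories, need (k-1)×n + 1.
k = 8, n = 4
Minimum = (8-1) × 4 + 1 = 7 × 4 + 1

29


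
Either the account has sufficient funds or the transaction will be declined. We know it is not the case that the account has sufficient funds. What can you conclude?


Disjunctive syllogism: P ∨ Q, ¬P ⊢ Q
Disjunction: the account has sufficient funds ∨ the transaction will be declined
We know it is not the case that the account has sufficient funds.
By disjunctive syllogism, the other disjunct must be true.

The transaction will be declined


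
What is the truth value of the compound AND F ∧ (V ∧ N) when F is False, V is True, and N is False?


F = False, V = True, N = False
Step 1: V ∧ N = True AND False = False
Step 2: F ∧ False = False AND False = False
AND is true only when ALL operands are true.

False


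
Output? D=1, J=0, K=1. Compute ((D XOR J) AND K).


D XOR J = 1^0 = 1
1 AND 1 = 1

1


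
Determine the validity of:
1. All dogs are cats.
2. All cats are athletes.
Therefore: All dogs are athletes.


Premise 1: All dogs are cats.
Premise 2: All cats are athletes.
Conclusion: All dogs are athletes.
Barbara syllogism (AAA-1): All A are B, All B are C → All A are C.
Middle term (cats) distributed in premise 2.

Valid


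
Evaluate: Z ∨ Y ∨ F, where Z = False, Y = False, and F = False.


Z = False, Y = False, F = False
Step 1: Z ∨ Y = False OR False = False
Step 2: False ∨ F = False OR False = False
OR is true when at least one operand is true.

False


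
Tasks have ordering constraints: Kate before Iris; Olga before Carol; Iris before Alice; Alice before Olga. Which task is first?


Constraints: Kate before Iris; Olga before Carol; Iris before Alice; Alice before Olga
The first task can have nothing scheduled before it, so it must never appear on the right of a 'before'.
Tasks appearing after some 'before': Iris, Carol, Alice, Olga.
The only task not in that list is Kate → it is first.

Kate


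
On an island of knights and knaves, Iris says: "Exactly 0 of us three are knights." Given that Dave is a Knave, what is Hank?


Iris claims exactly 0 knights among Iris, Dave, Hank.
Given: Dave is a Knave.

Case 1: Iris is a Knight (tells truth)
  Then exactly 0 of the three are knights.
  Counting Iris, Dave: 1 knight(s) so far. Need -1 more → impossible.
Case 2: Iris is a Knave (lies)
  Then the count is NOT 0.
  If Hank = Knave, count = 0 = 0 → claim would be true, contradicts lie.
  If Hank = Knight, count = 1 ≠ 0 → lie confirmed ✓

Hank is a Knight.

Knight


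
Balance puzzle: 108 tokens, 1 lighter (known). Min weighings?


Each weighing has 3 outcomes (left heavy / balance / right heavy), so k weighings distinguish at most 3^k cases; splitting into three near-equal groups achieves this.
Need 3^k ≥ 108: 3^4 = 81 < 108 ≤ 3^5 = 243
k = ⌈log₃(108)⌉ = 5

5


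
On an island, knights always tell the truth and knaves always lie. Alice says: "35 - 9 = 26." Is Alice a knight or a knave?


Statement: "35 - 9 = 26."
Actual: 35 - 9 = 26
Claimed: 26
Statement is TRUE → Alice tells the truth → Knight

Knight


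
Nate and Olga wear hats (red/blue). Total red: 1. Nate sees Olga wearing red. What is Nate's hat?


Total red = 1, Olga = red
Red accounted for: 1
Remaining for Nate: 0
Nate's hat is blue.

blue


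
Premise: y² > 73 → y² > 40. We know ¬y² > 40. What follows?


Modus tollens: P → Q, ¬Q ⊢ ¬P
P: y² > 73
Q: y² > 40
We have P → Q and Q is false.
By modus tollens, P must be false.

It is not the case that y² > 73


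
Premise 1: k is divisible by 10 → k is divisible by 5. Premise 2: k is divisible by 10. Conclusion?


Modus ponens: P → Q, P ⊢ Q
P: k is divisible by 10
Q: k is divisible by 5
We have P → Q and P is true.
By modus ponens, Q must be true.

k is divisible by 5


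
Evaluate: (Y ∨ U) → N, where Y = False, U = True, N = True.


Y = False, U = True, N = True
Step 1: Y ∨ U = False OR True = True
Step 2: (True) → N: false only when antecedent=True and N=False.
Result: True

True


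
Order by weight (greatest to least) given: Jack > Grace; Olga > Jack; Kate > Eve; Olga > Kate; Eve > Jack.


Constraints: Jack > Grace; Olga > Jack; Kate > Eve; Olga > Kate; Eve > Jack
Method: at each step, the next-highest is the one remaining person who never appears on the smaller side of a constraint between remaining people.
  Step 1: remaining {Grace, Kate, Eve, Olga, Jack}; on the smaller side: {Grace, Kate, Eve, Jack} → Olga is next (Olga > Jack; Olga > Kate).
  Step 2: remaining {Grace, Kate, Eve, Jack}; on the smaller side: {Grace, Eve, Jack} → Kate is next (Kate > Eve).
  Step 3: remaining {Grace, Eve, Jack}; on the smaller side: {Grace, Jack} → Eve is next (Eve > Jack).
  Step 4: remaining {Grace, Jack}; on the smaller side: {Grace} → Jack is next (Jack > Grace).
  Step 5: only Grace remains → lowest.
Final ranking (highest to lowest):

Olga > Kate > Eve > Jack > Grace


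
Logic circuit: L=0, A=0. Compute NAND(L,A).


L AND A = 0
NOT(0) = 1

1


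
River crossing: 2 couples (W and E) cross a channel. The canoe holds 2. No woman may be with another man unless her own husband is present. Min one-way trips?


Label couples W and E.
1. WW+WE → (far: WW,WE; near: HW,HE)
2. WW ←   (far: WE; near: HW,HE,WW)
3. HW+HE → (far: HW,HE,WE; near: WW)
4. HW ←   (far: HE,WE; near: HW,WW)  — HW returns, since WW is alone on near bank
5. HW+WW → (far: all four; near: empty)
Every state respects the constraint.
Minimum trips = 5

5


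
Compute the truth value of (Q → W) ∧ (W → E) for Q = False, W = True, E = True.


Q = False, W = True, E = True
Step 1: Q → W is false only when Q=True and W=False. Result: True
Step 2: W → E is false only when W=True and E=False. Result: True
Step 3: True ∧ True = True

True


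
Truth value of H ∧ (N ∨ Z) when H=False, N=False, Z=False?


H = False, N = False, Z = False
Expression: H ∧ (N ∨ Z)
Step 1: N ∨ Z = False OR False = False
Step 2: H ∧ (False) = False AND False = False

False


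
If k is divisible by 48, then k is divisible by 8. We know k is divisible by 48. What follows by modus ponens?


Modus ponens: P → Q, P ⊢ Q
P: k is divisible by 48
Q: k is divisible by 8
We have P → Q and P is true.
By modus ponens, Q must be true.

k is divisible by 8


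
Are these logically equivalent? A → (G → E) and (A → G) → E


Expression 1: A → (G → E)
Expression 2: (A → G) → E
Truth table (A G E | Expr1 Expr2):
  T T T |   T     T
  T T F |   F     F
  T F T |   T     T
  T F F |   T     T
  F T T |   T     T
  F T F |   T     F   ← differ
  F F T |   T     T
  F F F |   T     F   ← differ
Counterexample: A=F, G=T, E=F gives Expr1 = T but Expr2 = F, so the expressions are NOT logically equivalent.

No


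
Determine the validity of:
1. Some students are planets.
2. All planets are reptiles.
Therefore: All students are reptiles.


Premise 1: Some students are planets.
Premise 2: All planets are reptiles.
Conclusion: All students are reptiles.
Fallacy: illicit minor. The minor term (students) is distributed in the conclusion ('All students ...') but undistributed in its premise ('Some students are planets' doesn't cover all students).
Only 'Some students are reptiles' follows, not 'All'.

Invalid


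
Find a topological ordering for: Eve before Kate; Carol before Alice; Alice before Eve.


Constraints: Eve before Kate; Carol before Alice; Alice before Eve
Method: repeatedly schedule the remaining task that has no remaining task required before it.
  Step 1: remaining {Alice, Carol, Eve, Kate}; every task except Carol still has a predecessor pending → schedule Carol.
  Step 2: remaining {Alice, Eve, Kate}; every task except Alice still has a predecessor pending → schedule Alice.
  Step 3: remaining {Eve, Kate}; every task except Eve still has a predecessor pending → schedule Eve.
  Step 4: only Kate remains → schedule Kate.
Resulting order:

Carol → Alice → Eve → Kate


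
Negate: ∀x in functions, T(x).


Original: ∀x T(x)
Rule: ¬∀→∃, ¬∃→∀, negate predicate.
Negation: ∃x ¬T(x)

∃x ¬T(x)


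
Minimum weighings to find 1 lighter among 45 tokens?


Each weighing has 3 outcomes (left heavy / balance / right heavy), so k weighings distinguish at most 3^k cases; splitting into three near-equal groups achieves this.
Need 3^k ≥ 45: 3^3 = 27 < 45 ≤ 3^4 = 81
k = ⌈log₃(45)⌉ = 4

4


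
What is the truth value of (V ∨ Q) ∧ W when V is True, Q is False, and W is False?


V = True, Q = False, W = False
Step 1: V ∨ Q = True OR False = True
Step 2: True ∧ W = True AND False = False
OR is true when at least one operand is true; AND requires both.

False


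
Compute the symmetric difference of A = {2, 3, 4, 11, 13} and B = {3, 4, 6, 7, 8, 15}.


A = {2, 3, 4, 11, 13}
B = {3, 4, 6, 7, 8, 15}
Operation: symmetric difference
In A only: [2, 11, 13], in B only: [6, 7, 8, 15]

{2, 6, 7, 8, 11, 13, 15}


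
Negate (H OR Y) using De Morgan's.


De Morgan's law: ¬(P ∨ Q) ≡ ¬P ∧ ¬Q
¬(H ∨ Y) = ¬H ∧ ¬Y

¬H ∧ ¬Y


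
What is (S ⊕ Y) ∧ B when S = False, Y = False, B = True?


S = False, Y = False, B = True
Step 1: S ⊕ Y = False XOR False = False
Step 2: False ∧ B = False AND True = False
XOR true when exactly one of S,Y is true; then AND with B.

False


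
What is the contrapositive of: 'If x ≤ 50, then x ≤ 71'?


Original: If x ≤ 50, then x ≤ 71
Contrapositive: If ¬Q, then ¬P
Negate Q: not (x ≤ 71)
Negate P: not (x ≤ 50)

If not (x ≤ 71), then not (x ≤ 50).


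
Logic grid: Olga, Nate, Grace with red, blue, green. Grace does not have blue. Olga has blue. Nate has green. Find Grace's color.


From clues:
  Olga → blue
  Nate → green
By elimination, Grace gets the remaining.

red


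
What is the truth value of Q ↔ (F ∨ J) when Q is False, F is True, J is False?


Q = False, F = True, J = False
Step 1: F ∨ J = True OR False = True
Step 2: Q ↔ (True): true when both sides have same truth value.
Result: False ↔ True = False

False


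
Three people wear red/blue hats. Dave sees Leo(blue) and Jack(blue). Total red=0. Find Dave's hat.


Total red = 0, seen red = 0
Own red = 0 - 0 = 0
Dave's hat is blue.

blue


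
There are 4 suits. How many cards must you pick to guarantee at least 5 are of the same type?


Pigeonhole: to guarantee k in one of n categories, need (k-1)×n + 1.
k = 5, n = 4
Minimum = (5-1) × 4 + 1 = 4 × 4 + 1

17


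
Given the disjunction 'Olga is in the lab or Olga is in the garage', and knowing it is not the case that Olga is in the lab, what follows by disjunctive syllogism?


Disjunctive syllogism: P ∨ Q, ¬P ⊢ Q
Disjunction: Olga is in the lab ∨ Olga is in the garage
We know it is not the case that Olga is in the lab.
By disjunctive syllogism, the other disjunct must be true.

Olga is in the garage


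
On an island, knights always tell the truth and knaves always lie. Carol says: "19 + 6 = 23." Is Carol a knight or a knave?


Statement: "19 + 6 = 23."
Actual: 19 + 6 = 25
Claimed: 23
Statement is FALSE → Carol lies → Knave

Knave


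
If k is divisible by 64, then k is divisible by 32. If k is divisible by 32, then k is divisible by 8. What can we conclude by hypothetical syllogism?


Hypothetical syllogism: P → Q, Q → R ⊢ P → R
Premise 1: k is divisible by 64 → k is divisible by 32
Premise 2: k is divisible by 32 → k is divisible by 8
Chain the implications: the middle term (k is divisible by 32) links the two.
Conclusion: If k is divisible by 64, then k is divisible by 8.

If k is divisible by 64, then k is divisible by 8.


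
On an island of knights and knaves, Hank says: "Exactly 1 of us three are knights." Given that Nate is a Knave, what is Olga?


Hank claims exactly 1 knights among Hank, Nate, Olga.
Given: Nate is a Knave.

Case 1: Hank is a Knight (tells truth)
  Then exactly 1 of the three are knights.
  Counting Hank, Nate: 1 knight(s) so far. Need 0 more → Olga = Knave.
Case 2: Hank is a Knave (lies)
  Then the count is NOT 1.
  If Olga = Knight, count = 1 = 1 → claim would be true, contradicts lie.
  If Olga = Knave, count = 0 ≠ 1 → lie confirmed ✓

Olga is a Knave.

Knave


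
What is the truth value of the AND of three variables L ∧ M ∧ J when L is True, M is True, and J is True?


L = True, M = True, J = True
Step 1: L ∧ M = True AND True = True
Step 2: (True) ∧ J = (True) AND True = True
AND is true only when ALL operands are true.

True


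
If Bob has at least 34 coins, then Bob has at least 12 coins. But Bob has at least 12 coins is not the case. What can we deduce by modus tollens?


Modus tollens: P → Q, ¬Q ⊢ ¬P
P: Bob has at least 34 coins
Q: Bob has at least 12 coins
We have P → Q and Q is false.
By modus tollens, P must be false.

It is not the case that Bob has at least 34 coins


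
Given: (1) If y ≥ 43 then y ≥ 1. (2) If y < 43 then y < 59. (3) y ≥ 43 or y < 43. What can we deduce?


Constructive dilemma: (P → Q) ∧ (R → S), P ∨ R ⊢ Q ∨ S
Premise 1: y ≥ 43 → y ≥ 1
Premise 2: y < 43 → y < 59
Premise 3: y ≥ 43 ∨ y < 43
Case 1: Assuming y ≥ 43, then by Premise 1, y ≥ 1.
Case 2: Assuming y < 43, then by Premise 2, y < 59.
Since one of y ≥ 43 or y < 43 must hold, we get y ≥ 1 or y < 59.

y ≥ 1 or y < 59.


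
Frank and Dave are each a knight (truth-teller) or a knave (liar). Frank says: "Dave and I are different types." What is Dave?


Frank says: "Dave and I are different types."
Case 1: Frank is a Knight (truth-teller)
  Statement is true → they ARE different → Dave is a Knave
Case 2: Frank is a Knave (liar)
  Statement is false → they are NOT different → Dave is a Knave
In both cases, Dave is a Knave.

Knave


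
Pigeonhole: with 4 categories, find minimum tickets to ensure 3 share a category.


Pigeonhole: to guarantee k in one of n categories, need (k-1)×n + 1.
k = 3, n = 4
Minimum = (3-1) × 4 + 1 = 2 × 4 + 1

9


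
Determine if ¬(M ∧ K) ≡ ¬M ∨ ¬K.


Expression 1: ¬(M ∧ K)
Expression 2: ¬M ∨ ¬K
Truth table (M K | Expr1 Expr2):
  T T |   F     F
  T F |   T     T
  F T |   T     T
  F F |   T     T
All 4 rows agree, so the expressions are logically equivalent.

Yes


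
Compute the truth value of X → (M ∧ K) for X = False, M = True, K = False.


X = False, M = True, K = False
Step 1: M ∧ K = True AND False = False
Step 2: X → (False): false only when X=True and consequent=False.
Result: True

True


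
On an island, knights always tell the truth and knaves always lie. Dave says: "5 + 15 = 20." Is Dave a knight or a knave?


Statement: "5 + 15 = 20."
Actual: 5 + 15 = 20
Claimed: 20
Statement is TRUE → Dave tells the truth → Knight

Knight
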